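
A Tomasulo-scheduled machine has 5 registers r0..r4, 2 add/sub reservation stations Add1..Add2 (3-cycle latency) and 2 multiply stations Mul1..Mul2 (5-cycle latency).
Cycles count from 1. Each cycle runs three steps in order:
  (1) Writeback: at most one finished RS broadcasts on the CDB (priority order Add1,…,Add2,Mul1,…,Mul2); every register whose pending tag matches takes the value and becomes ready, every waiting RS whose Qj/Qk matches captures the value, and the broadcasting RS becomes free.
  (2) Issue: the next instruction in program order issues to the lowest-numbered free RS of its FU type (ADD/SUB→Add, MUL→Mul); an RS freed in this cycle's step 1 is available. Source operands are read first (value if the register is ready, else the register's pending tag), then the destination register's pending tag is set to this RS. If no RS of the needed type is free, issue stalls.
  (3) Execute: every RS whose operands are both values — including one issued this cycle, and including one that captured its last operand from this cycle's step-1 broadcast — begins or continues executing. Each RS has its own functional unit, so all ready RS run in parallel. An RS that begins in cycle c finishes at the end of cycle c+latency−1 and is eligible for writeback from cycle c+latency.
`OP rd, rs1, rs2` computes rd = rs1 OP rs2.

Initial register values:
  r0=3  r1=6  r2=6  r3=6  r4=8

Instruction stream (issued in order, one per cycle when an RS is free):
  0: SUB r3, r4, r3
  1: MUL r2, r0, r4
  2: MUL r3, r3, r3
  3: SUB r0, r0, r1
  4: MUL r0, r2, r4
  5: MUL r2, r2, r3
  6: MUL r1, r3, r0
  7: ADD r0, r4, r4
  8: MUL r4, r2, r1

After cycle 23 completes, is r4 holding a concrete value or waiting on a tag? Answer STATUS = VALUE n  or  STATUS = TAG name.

STATUS = VALUE 73728

c1: issue SUB r3<-Add1 | r0:3,r1:6,r2:6,r3:Add1,r4:8
c2: issue MUL r2<-Mul1 | r0:3,r1:6,r2:Mul1,r3:Add1,r4:8
c3: issue MUL r3<-Mul2 | r0:3,r1:6,r2:Mul1,r3:Mul2,r4:8
c4: CDB Add1=2; issue SUB r0<-Add1 | r0:Add1,r1:6,r2:Mul1,r3:Mul2,r4:8
c5: stall | r0:Add1,r1:6,r2:Mul1,r3:Mul2,r4:8
c6: stall | r0:Add1,r1:6,r2:Mul1,r3:Mul2,r4:8
c7: CDB Add1=-3; stall | r0:-3,r1:6,r2:Mul1,r3:Mul2,r4:8
c8: CDB Mul1=24; issue MUL r0<-Mul1 | r0:Mul1,r1:6,r2:24,r3:Mul2,r4:8
c9: CDB Mul2=4; issue MUL r2<-Mul2 | r0:Mul1,r1:6,r2:Mul2,r3:4,r4:8
c10: stall | r0:Mul1,r1:6,r2:Mul2,r3:4,r4:8
c11: stall | r0:Mul1,r1:6,r2:Mul2,r3:4,r4:8
c12: stall | r0:Mul1,r1:6,r2:Mul2,r3:4,r4:8
c13: CDB Mul1=192; issue MUL r1<-Mul1 | r0:192,r1:Mul1,r2:Mul2,r3:4,r4:8
c14: CDB Mul2=96; issue ADD r0<-Add1 | r0:Add1,r1:Mul1,r2:96,r3:4,r4:8
c15: issue MUL r4<-Mul2 | r0:Add1,r1:Mul1,r2:96,r3:4,r4:Mul2
c16: - | r0:Add1,r1:Mul1,r2:96,r3:4,r4:Mul2
c17: CDB Add1=16 | r0:16,r1:Mul1,r2:96,r3:4,r4:Mul2
c18: CDB Mul1=768 | r0:16,r1:768,r2:96,r3:4,r4:Mul2
c19: - | r0:16,r1:768,r2:96,r3:4,r4:Mul2
c20: - | r0:16,r1:768,r2:96,r3:4,r4:Mul2
c21: - | r0:16,r1:768,r2:96,r3:4,r4:Mul2
c22: - | r0:16,r1:768,r2:96,r3:4,r4:Mul2
c23: CDB Mul2=73728 | r0:16,r1:768,r2:96,r3:4,r4:73728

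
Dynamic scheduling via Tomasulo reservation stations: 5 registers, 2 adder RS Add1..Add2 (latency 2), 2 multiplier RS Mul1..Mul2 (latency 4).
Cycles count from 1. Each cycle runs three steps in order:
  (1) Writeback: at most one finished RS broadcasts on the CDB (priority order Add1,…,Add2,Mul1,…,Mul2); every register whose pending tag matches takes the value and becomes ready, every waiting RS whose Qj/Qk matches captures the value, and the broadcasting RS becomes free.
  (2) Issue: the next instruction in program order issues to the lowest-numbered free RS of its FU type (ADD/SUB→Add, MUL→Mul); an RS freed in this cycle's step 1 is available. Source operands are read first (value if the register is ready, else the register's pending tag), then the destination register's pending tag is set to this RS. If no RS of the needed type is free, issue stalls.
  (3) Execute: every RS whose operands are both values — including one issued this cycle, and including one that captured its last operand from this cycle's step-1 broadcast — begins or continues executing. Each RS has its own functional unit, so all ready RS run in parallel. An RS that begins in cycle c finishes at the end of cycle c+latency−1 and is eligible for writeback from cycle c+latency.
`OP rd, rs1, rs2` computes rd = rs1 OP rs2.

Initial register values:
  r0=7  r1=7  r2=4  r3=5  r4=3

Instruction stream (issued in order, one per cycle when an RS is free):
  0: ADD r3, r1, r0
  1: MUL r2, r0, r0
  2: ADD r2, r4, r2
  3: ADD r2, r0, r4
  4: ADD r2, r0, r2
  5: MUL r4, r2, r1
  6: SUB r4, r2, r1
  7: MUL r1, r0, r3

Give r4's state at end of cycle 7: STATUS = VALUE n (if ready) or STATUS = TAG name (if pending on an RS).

STATUS = TAG Mul1

  c1: issue ADD r3<-Add1  regs: r0:7,r1:7,r2:4,r3:Add1,r4:3
  c2: issue MUL r2<-Mul1  regs: r0:7,r1:7,r2:Mul1,r3:Add1,r4:3
  c3: CDB Add1=14; issue ADD r2<-Add1  regs: r0:7,r1:7,r2:Add1,r3:14,r4:3
  c4: issue ADD r2<-Add2  regs: r0:7,r1:7,r2:Add2,r3:14,r4:3
  c5: stall  regs: r0:7,r1:7,r2:Add2,r3:14,r4:3
  c6: CDB Add2=10; issue ADD r2<-Add2  regs: r0:7,r1:7,r2:Add2,r3:14,r4:3
  c7: CDB Mul1=49; issue MUL r4<-Mul1  regs: r0:7,r1:7,r2:Add2,r3:14,r4:Mul1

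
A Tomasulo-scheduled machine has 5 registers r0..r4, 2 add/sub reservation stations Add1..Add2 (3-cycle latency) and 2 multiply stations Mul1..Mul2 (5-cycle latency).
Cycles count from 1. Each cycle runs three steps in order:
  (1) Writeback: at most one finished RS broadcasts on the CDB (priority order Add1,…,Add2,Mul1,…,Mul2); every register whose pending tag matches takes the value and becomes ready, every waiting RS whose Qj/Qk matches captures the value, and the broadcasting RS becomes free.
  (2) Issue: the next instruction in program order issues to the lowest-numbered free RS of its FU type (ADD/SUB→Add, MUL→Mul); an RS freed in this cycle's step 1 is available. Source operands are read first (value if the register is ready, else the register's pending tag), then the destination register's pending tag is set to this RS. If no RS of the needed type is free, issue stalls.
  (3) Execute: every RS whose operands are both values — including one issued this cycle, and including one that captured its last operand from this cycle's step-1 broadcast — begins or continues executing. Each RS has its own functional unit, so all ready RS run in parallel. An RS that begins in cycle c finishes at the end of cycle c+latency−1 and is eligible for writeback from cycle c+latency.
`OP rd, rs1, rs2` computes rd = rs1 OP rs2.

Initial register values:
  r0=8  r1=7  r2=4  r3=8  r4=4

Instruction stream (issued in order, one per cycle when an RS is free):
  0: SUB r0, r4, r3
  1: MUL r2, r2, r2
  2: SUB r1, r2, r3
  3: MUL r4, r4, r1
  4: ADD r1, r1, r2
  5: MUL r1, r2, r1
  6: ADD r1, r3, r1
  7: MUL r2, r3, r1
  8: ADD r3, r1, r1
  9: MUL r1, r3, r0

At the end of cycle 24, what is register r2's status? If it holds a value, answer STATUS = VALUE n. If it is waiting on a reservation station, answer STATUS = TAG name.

STATUS = TAG Mul2

  c1: issue SUB r0<-Add1  regs: r0:Add1,r1:7,r2:4,r3:8,r4:4
  c2: issue MUL r2<-Mul1  regs: r0:Add1,r1:7,r2:Mul1,r3:8,r4:4
  c3: issue SUB r1<-Add2  regs: r0:Add1,r1:Add2,r2:Mul1,r3:8,r4:4
  c4: CDB Add1=-4; issue MUL r4<-Mul2  regs: r0:-4,r1:Add2,r2:Mul1,r3:8,r4:Mul2
  c5: issue ADD r1<-Add1  regs: r0:-4,r1:Add1,r2:Mul1,r3:8,r4:Mul2
  c6: stall  regs: r0:-4,r1:Add1,r2:Mul1,r3:8,r4:Mul2
  c7: CDB Mul1=16; issue MUL r1<-Mul1  regs: r0:-4,r1:Mul1,r2:16,r3:8,r4:Mul2
  c8: stall  regs: r0:-4,r1:Mul1,r2:16,r3:8,r4:Mul2
  c9: stall  regs: r0:-4,r1:Mul1,r2:16,r3:8,r4:Mul2
  c10: CDB Add2=8; issue ADD r1<-Add2  regs: r0:-4,r1:Add2,r2:16,r3:8,r4:Mul2
  c11: stall  regs: r0:-4,r1:Add2,r2:16,r3:8,r4:Mul2
  c12: stall  regs: r0:-4,r1:Add2,r2:16,r3:8,r4:Mul2
  c13: CDB Add1=24; stall  regs: r0:-4,r1:Add2,r2:16,r3:8,r4:Mul2
  c14: stall  regs: r0:-4,r1:Add2,r2:16,r3:8,r4:Mul2
  c15: CDB Mul2=32; issue MUL r2<-Mul2  regs: r0:-4,r1:Add2,r2:Mul2,r3:8,r4:32
  c16: issue ADD r3<-Add1  regs: r0:-4,r1:Add2,r2:Mul2,r3:Add1,r4:32
  c17: stall  regs: r0:-4,r1:Add2,r2:Mul2,r3:Add1,r4:32
  c18: CDB Mul1=384; issue MUL r1<-Mul1  regs: r0:-4,r1:Mul1,r2:Mul2,r3:Add1,r4:32
  c19: -  regs: r0:-4,r1:Mul1,r2:Mul2,r3:Add1,r4:32
  c20: -  regs: r0:-4,r1:Mul1,r2:Mul2,r3:Add1,r4:32
  c21: CDB Add2=392  regs: r0:-4,r1:Mul1,r2:Mul2,r3:Add1,r4:32
  c22: -  regs: r0:-4,r1:Mul1,r2:Mul2,r3:Add1,r4:32
  c23: -  regs: r0:-4,r1:Mul1,r2:Mul2,r3:Add1,r4:32
  c24: CDB Add1=784  regs: r0:-4,r1:Mul1,r2:Mul2,r3:784,r4:32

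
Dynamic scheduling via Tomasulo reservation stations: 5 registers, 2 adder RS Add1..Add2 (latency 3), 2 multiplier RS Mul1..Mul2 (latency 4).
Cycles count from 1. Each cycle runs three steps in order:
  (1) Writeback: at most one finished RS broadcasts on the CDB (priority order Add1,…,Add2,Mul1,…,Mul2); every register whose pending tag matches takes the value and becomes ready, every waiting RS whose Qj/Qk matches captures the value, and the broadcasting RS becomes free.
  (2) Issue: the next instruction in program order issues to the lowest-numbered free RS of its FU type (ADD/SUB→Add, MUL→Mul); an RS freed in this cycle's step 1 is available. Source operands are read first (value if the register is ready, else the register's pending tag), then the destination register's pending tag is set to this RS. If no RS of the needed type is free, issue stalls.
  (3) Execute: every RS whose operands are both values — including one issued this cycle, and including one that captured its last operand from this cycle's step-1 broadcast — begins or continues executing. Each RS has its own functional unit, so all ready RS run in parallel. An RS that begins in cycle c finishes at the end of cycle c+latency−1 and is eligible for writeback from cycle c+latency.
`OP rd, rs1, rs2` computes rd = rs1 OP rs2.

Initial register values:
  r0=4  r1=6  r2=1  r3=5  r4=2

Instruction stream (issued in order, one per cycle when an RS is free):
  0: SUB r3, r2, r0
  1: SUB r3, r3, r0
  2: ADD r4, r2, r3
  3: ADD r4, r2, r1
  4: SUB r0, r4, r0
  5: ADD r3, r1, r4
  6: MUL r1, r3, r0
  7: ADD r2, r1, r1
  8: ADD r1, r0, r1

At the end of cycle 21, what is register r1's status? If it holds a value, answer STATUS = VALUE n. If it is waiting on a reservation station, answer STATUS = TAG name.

c1: issue SUB r3<-Add1 | r0:4,r1:6,r2:1,r3:Add1,r4:2
c2: issue SUB r3<-Add2 | r0:4,r1:6,r2:1,r3:Add2,r4:2
c3: stall | r0:4,r1:6,r2:1,r3:Add2,r4:2
c4: CDB Add1=-3; issue ADD r4<-Add1 | r0:4,r1:6,r2:1,r3:Add2,r4:Add1
c5: stall | r0:4,r1:6,r2:1,r3:Add2,r4:Add1
c6: stall | r0:4,r1:6,r2:1,r3:Add2,r4:Add1
c7: CDB Add2=-7; issue ADD r4<-Add2 | r0:4,r1:6,r2:1,r3:-7,r4:Add2
c8: stall | r0:4,r1:6,r2:1,r3:-7,r4:Add2
c9: stall | r0:4,r1:6,r2:1,r3:-7,r4:Add2
c10: CDB Add1=-6; issue SUB r0<-Add1 | r0:Add1,r1:6,r2:1,r3:-7,r4:Add2
c11: CDB Add2=7; issue ADD r3<-Add2 | r0:Add1,r1:6,r2:1,r3:Add2,r4:7
c12: issue MUL r1<-Mul1 | r0:Add1,r1:Mul1,r2:1,r3:Add2,r4:7
c13: stall | r0:Add1,r1:Mul1,r2:1,r3:Add2,r4:7
c14: CDB Add1=3; issue ADD r2<-Add1 | r0:3,r1:Mul1,r2:Add1,r3:Add2,r4:7
c15: CDB Add2=13; issue ADD r1<-Add2 | r0:3,r1:Add2,r2:Add1,r3:13,r4:7
c16: - | r0:3,r1:Add2,r2:Add1,r3:13,r4:7
c17: - | r0:3,r1:Add2,r2:Add1,r3:13,r4:7
c18: - | r0:3,r1:Add2,r2:Add1,r3:13,r4:7
c19: CDB Mul1=39 | r0:3,r1:Add2,r2:Add1,r3:13,r4:7
c20: - | r0:3,r1:Add2,r2:Add1,r3:13,r4:7
c21: - | r0:3,r1:Add2,r2:Add1,r3:13,r4:7

STATUS = TAG Add2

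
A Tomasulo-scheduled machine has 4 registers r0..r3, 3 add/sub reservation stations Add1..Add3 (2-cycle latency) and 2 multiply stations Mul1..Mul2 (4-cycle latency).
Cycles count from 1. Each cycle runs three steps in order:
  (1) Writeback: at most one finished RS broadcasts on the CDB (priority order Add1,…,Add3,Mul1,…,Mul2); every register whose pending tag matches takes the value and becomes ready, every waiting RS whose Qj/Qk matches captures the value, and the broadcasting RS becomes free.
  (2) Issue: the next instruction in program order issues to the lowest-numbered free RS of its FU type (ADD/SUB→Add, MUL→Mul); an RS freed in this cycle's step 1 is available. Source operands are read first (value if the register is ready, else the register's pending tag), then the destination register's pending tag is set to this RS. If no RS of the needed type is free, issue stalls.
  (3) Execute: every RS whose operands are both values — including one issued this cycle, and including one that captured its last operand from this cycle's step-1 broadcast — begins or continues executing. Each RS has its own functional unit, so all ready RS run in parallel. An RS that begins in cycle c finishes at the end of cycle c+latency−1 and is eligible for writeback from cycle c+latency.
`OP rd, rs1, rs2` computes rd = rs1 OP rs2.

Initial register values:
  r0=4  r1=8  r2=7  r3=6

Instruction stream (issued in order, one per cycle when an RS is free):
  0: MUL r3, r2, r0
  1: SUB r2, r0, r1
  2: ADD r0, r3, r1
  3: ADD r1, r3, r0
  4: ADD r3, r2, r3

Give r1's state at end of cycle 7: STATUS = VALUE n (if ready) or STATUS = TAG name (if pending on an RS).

STATUS = TAG Add1

cycle 1: issue MUL r3<-Mul1 // r0:4,r1:8,r2:7,r3:Mul1
cycle 2: issue SUB r2<-Add1 // r0:4,r1:8,r2:Add1,r3:Mul1
cycle 3: issue ADD r0<-Add2 // r0:Add2,r1:8,r2:Add1,r3:Mul1
cycle 4: CDB Add1=-4; issue ADD r1<-Add1 // r0:Add2,r1:Add1,r2:-4,r3:Mul1
cycle 5: CDB Mul1=28; issue ADD r3<-Add3 // r0:Add2,r1:Add1,r2:-4,r3:Add3
cycle 6: - // r0:Add2,r1:Add1,r2:-4,r3:Add3
cycle 7: CDB Add2=36 // r0:36,r1:Add1,r2:-4,r3:Add3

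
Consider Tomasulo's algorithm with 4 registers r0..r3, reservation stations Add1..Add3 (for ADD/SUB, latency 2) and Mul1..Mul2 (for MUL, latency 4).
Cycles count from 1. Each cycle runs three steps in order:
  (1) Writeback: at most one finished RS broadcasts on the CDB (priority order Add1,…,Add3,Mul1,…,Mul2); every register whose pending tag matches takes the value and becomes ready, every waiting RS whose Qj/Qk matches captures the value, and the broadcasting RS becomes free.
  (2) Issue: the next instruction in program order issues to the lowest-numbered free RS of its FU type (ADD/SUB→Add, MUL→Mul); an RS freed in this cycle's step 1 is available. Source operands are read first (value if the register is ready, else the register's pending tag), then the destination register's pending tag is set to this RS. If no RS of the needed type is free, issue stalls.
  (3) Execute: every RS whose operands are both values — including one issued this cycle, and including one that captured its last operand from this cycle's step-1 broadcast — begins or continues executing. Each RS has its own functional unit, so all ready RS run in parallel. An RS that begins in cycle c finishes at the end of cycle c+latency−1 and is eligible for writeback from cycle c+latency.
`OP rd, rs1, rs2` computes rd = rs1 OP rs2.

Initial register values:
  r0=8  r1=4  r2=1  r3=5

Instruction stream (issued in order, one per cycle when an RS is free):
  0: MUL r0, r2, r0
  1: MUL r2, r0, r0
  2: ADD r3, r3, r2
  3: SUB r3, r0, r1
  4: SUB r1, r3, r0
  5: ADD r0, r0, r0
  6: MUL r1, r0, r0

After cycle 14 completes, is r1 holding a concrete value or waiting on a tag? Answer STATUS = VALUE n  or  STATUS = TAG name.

  c1: issue MUL r0<-Mul1  regs: r0:Mul1,r1:4,r2:1,r3:5
  c2: issue MUL r2<-Mul2  regs: r0:Mul1,r1:4,r2:Mul2,r3:5
  c3: issue ADD r3<-Add1  regs: r0:Mul1,r1:4,r2:Mul2,r3:Add1
  c4: issue SUB r3<-Add2  regs: r0:Mul1,r1:4,r2:Mul2,r3:Add2
  c5: CDB Mul1=8; issue SUB r1<-Add3  regs: r0:8,r1:Add3,r2:Mul2,r3:Add2
  c6: stall  regs: r0:8,r1:Add3,r2:Mul2,r3:Add2
  c7: CDB Add2=4; issue ADD r0<-Add2  regs: r0:Add2,r1:Add3,r2:Mul2,r3:4
  c8: issue MUL r1<-Mul1  regs: r0:Add2,r1:Mul1,r2:Mul2,r3:4
  c9: CDB Add2=16  regs: r0:16,r1:Mul1,r2:Mul2,r3:4
  c10: CDB Add3=-4  regs: r0:16,r1:Mul1,r2:Mul2,r3:4
  c11: CDB Mul2=64  regs: r0:16,r1:Mul1,r2:64,r3:4
  c12: -  regs: r0:16,r1:Mul1,r2:64,r3:4
  c13: CDB Add1=69  regs: r0:16,r1:Mul1,r2:64,r3:4
  c14: CDB Mul1=256  regs: r0:16,r1:256,r2:64,r3:4

STATUS = VALUE 256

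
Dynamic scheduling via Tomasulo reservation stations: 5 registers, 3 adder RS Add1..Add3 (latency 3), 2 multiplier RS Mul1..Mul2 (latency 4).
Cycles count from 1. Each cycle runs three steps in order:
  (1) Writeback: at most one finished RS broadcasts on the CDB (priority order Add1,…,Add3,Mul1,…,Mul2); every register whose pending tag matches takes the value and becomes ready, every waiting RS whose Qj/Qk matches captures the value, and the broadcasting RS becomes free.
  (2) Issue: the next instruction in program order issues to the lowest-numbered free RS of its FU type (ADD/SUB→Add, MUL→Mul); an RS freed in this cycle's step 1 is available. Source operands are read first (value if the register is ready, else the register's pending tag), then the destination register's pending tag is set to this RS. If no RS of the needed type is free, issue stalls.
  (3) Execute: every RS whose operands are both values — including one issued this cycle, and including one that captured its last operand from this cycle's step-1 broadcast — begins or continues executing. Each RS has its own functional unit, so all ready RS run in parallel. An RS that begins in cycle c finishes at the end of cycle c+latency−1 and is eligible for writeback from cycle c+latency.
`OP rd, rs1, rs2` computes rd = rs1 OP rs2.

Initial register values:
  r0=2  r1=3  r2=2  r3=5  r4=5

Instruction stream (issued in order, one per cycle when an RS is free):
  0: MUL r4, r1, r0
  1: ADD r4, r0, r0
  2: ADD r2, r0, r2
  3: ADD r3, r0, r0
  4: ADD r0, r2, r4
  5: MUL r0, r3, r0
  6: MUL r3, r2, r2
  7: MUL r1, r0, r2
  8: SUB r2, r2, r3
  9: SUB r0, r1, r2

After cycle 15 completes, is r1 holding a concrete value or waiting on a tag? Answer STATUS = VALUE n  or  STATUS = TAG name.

  c1: issue MUL r4<-Mul1  regs: r0:2,r1:3,r2:2,r3:5,r4:Mul1
  c2: issue ADD r4<-Add1  regs: r0:2,r1:3,r2:2,r3:5,r4:Add1
  c3: issue ADD r2<-Add2  regs: r0:2,r1:3,r2:Add2,r3:5,r4:Add1
  c4: issue ADD r3<-Add3  regs: r0:2,r1:3,r2:Add2,r3:Add3,r4:Add1
  c5: CDB Add1=4; issue ADD r0<-Add1  regs: r0:Add1,r1:3,r2:Add2,r3:Add3,r4:4
  c6: CDB Add2=4; issue MUL r0<-Mul2  regs: r0:Mul2,r1:3,r2:4,r3:Add3,r4:4
  c7: CDB Add3=4; stall  regs: r0:Mul2,r1:3,r2:4,r3:4,r4:4
  c8: CDB Mul1=6; issue MUL r3<-Mul1  regs: r0:Mul2,r1:3,r2:4,r3:Mul1,r4:4
  c9: CDB Add1=8; stall  regs: r0:Mul2,r1:3,r2:4,r3:Mul1,r4:4
  c10: stall  regs: r0:Mul2,r1:3,r2:4,r3:Mul1,r4:4
  c11: stall  regs: r0:Mul2,r1:3,r2:4,r3:Mul1,r4:4
  c12: CDB Mul1=16; issue MUL r1<-Mul1  regs: r0:Mul2,r1:Mul1,r2:4,r3:16,r4:4
  c13: CDB Mul2=32; issue SUB r2<-Add1  regs: r0:32,r1:Mul1,r2:Add1,r3:16,r4:4
  c14: issue SUB r0<-Add2  regs: r0:Add2,r1:Mul1,r2:Add1,r3:16,r4:4
  c15: -  regs: r0:Add2,r1:Mul1,r2:Add1,r3:16,r4:4

STATUS = TAG Mul1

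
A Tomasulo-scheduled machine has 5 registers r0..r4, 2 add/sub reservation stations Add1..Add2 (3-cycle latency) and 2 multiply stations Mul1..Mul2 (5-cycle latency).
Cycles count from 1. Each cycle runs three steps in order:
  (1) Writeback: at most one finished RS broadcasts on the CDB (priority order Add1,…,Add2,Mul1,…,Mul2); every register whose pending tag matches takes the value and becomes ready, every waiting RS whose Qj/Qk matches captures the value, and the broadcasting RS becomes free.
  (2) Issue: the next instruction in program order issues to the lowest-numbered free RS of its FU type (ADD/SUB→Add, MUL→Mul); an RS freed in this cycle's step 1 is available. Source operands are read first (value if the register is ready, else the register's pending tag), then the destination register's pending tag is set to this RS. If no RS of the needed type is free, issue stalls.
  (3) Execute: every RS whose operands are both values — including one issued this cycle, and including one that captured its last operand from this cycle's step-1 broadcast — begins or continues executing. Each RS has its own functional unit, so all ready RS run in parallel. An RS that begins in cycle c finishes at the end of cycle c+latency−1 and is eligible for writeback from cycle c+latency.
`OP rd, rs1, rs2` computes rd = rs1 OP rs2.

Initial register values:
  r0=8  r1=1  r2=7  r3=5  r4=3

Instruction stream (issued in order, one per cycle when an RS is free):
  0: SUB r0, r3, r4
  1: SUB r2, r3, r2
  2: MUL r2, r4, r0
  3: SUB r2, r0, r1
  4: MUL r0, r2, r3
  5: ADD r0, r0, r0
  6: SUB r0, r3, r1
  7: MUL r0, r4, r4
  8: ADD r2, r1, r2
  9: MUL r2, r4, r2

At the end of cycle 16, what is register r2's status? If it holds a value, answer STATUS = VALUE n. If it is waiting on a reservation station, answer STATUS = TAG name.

STATUS = TAG Mul2

  c1: issue SUB r0<-Add1  regs: r0:Add1,r1:1,r2:7,r3:5,r4:3
  c2: issue SUB r2<-Add2  regs: r0:Add1,r1:1,r2:Add2,r3:5,r4:3
  c3: issue MUL r2<-Mul1  regs: r0:Add1,r1:1,r2:Mul1,r3:5,r4:3
  c4: CDB Add1=2; issue SUB r2<-Add1  regs: r0:2,r1:1,r2:Add1,r3:5,r4:3
  c5: CDB Add2=-2; issue MUL r0<-Mul2  regs: r0:Mul2,r1:1,r2:Add1,r3:5,r4:3
  c6: issue ADD r0<-Add2  regs: r0:Add2,r1:1,r2:Add1,r3:5,r4:3
  c7: CDB Add1=1; issue SUB r0<-Add1  regs: r0:Add1,r1:1,r2:1,r3:5,r4:3
  c8: stall  regs: r0:Add1,r1:1,r2:1,r3:5,r4:3
  c9: CDB Mul1=6; issue MUL r0<-Mul1  regs: r0:Mul1,r1:1,r2:1,r3:5,r4:3
  c10: CDB Add1=4; issue ADD r2<-Add1  regs: r0:Mul1,r1:1,r2:Add1,r3:5,r4:3
  c11: stall  regs: r0:Mul1,r1:1,r2:Add1,r3:5,r4:3
  c12: CDB Mul2=5; issue MUL r2<-Mul2  regs: r0:Mul1,r1:1,r2:Mul2,r3:5,r4:3
  c13: CDB Add1=2  regs: r0:Mul1,r1:1,r2:Mul2,r3:5,r4:3
  c14: CDB Mul1=9  regs: r0:9,r1:1,r2:Mul2,r3:5,r4:3
  c15: CDB Add2=10  regs: r0:9,r1:1,r2:Mul2,r3:5,r4:3
  c16: -  regs: r0:9,r1:1,r2:Mul2,r3:5,r4:3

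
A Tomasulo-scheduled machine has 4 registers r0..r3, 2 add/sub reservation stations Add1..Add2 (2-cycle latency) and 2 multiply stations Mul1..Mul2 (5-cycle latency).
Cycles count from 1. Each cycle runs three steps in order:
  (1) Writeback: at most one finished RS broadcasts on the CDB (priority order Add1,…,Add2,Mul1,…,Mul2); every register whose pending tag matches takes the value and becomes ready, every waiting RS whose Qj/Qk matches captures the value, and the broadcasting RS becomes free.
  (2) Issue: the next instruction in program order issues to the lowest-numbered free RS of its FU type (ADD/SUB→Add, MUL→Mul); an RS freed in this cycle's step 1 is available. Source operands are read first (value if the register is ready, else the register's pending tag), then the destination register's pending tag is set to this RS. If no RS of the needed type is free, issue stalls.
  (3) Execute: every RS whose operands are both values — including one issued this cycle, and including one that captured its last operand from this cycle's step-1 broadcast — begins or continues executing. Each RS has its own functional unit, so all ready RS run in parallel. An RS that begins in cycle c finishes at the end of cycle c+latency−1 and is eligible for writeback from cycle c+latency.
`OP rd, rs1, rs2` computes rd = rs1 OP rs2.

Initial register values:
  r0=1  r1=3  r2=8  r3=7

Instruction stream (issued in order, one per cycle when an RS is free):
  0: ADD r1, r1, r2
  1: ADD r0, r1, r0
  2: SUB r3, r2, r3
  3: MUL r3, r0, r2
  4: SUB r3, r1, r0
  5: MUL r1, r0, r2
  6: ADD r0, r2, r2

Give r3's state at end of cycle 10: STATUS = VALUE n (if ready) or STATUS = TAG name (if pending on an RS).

STATUS = VALUE -1

c1: issue ADD r1<-Add1 | r0:1,r1:Add1,r2:8,r3:7
c2: issue ADD r0<-Add2 | r0:Add2,r1:Add1,r2:8,r3:7
c3: CDB Add1=11; issue SUB r3<-Add1 | r0:Add2,r1:11,r2:8,r3:Add1
c4: issue MUL r3<-Mul1 | r0:Add2,r1:11,r2:8,r3:Mul1
c5: CDB Add1=1; issue SUB r3<-Add1 | r0:Add2,r1:11,r2:8,r3:Add1
c6: CDB Add2=12; issue MUL r1<-Mul2 | r0:12,r1:Mul2,r2:8,r3:Add1
c7: issue ADD r0<-Add2 | r0:Add2,r1:Mul2,r2:8,r3:Add1
c8: CDB Add1=-1 | r0:Add2,r1:Mul2,r2:8,r3:-1
c9: CDB Add2=16 | r0:16,r1:Mul2,r2:8,r3:-1
c10: - | r0:16,r1:Mul2,r2:8,r3:-1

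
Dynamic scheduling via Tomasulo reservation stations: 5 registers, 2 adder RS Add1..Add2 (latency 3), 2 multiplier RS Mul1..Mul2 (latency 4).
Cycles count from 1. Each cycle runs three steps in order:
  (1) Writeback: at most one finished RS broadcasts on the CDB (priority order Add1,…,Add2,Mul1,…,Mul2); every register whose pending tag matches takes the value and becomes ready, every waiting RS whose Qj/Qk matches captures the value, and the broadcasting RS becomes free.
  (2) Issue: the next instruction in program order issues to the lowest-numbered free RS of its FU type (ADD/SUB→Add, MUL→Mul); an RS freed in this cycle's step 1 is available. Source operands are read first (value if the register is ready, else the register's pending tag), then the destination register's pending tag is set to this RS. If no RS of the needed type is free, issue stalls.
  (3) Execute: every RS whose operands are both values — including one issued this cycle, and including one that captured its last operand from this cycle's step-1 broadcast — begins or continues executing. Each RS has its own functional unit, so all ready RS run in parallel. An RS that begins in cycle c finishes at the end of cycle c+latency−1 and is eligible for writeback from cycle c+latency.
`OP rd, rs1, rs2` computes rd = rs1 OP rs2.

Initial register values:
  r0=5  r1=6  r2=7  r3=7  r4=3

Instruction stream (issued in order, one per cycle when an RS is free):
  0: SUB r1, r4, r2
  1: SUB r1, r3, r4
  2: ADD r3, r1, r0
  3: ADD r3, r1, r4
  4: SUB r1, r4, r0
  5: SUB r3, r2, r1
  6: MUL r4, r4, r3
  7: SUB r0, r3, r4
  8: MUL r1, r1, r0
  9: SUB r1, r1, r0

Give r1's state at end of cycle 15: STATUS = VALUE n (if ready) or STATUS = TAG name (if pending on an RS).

STATUS = TAG Add2

cycle 1: issue SUB r1<-Add1 // r0:5,r1:Add1,r2:7,r3:7,r4:3
cycle 2: issue SUB r1<-Add2 // r0:5,r1:Add2,r2:7,r3:7,r4:3
cycle 3: stall // r0:5,r1:Add2,r2:7,r3:7,r4:3
cycle 4: CDB Add1=-4; issue ADD r3<-Add1 // r0:5,r1:Add2,r2:7,r3:Add1,r4:3
cycle 5: CDB Add2=4; issue ADD r3<-Add2 // r0:5,r1:4,r2:7,r3:Add2,r4:3
cycle 6: stall // r0:5,r1:4,r2:7,r3:Add2,r4:3
cycle 7: stall // r0:5,r1:4,r2:7,r3:Add2,r4:3
cycle 8: CDB Add1=9; issue SUB r1<-Add1 // r0:5,r1:Add1,r2:7,r3:Add2,r4:3
cycle 9: CDB Add2=7; issue SUB r3<-Add2 // r0:5,r1:Add1,r2:7,r3:Add2,r4:3
cycle 10: issue MUL r4<-Mul1 // r0:5,r1:Add1,r2:7,r3:Add2,r4:Mul1
cycle 11: CDB Add1=-2; issue SUB r0<-Add1 // r0:Add1,r1:-2,r2:7,r3:Add2,r4:Mul1
cycle 12: issue MUL r1<-Mul2 // r0:Add1,r1:Mul2,r2:7,r3:Add2,r4:Mul1
cycle 13: stall // r0:Add1,r1:Mul2,r2:7,r3:Add2,r4:Mul1
cycle 14: CDB Add2=9; issue SUB r1<-Add2 // r0:Add1,r1:Add2,r2:7,r3:9,r4:Mul1
cycle 15: - // r0:Add1,r1:Add2,r2:7,r3:9,r4:Mul1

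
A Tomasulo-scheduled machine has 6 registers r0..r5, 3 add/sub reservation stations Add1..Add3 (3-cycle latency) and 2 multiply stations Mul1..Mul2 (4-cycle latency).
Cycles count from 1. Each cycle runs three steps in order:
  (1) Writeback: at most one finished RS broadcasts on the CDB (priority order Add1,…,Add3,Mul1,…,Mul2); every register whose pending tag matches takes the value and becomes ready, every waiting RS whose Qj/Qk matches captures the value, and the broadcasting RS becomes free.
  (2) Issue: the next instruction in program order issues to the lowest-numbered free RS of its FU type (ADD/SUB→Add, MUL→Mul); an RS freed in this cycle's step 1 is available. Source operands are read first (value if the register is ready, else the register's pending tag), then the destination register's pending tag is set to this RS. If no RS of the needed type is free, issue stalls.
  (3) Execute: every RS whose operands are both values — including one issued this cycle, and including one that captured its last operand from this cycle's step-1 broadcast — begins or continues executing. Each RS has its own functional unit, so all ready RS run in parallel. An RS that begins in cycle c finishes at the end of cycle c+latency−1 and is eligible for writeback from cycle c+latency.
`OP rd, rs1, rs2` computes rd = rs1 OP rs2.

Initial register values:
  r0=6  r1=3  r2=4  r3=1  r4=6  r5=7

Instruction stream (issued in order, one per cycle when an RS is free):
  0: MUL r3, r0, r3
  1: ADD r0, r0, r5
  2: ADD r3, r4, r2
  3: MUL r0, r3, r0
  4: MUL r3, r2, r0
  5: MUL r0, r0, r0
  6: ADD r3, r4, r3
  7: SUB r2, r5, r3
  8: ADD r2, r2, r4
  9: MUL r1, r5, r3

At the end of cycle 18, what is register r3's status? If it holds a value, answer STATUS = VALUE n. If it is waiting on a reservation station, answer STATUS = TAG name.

cycle 1: issue MUL r3<-Mul1 // r0:6,r1:3,r2:4,r3:Mul1,r4:6,r5:7
cycle 2: issue ADD r0<-Add1 // r0:Add1,r1:3,r2:4,r3:Mul1,r4:6,r5:7
cycle 3: issue ADD r3<-Add2 // r0:Add1,r1:3,r2:4,r3:Add2,r4:6,r5:7
cycle 4: issue MUL r0<-Mul2 // r0:Mul2,r1:3,r2:4,r3:Add2,r4:6,r5:7
cycle 5: CDB Add1=13; stall // r0:Mul2,r1:3,r2:4,r3:Add2,r4:6,r5:7
cycle 6: CDB Add2=10; stall // r0:Mul2,r1:3,r2:4,r3:10,r4:6,r5:7
cycle 7: CDB Mul1=6; issue MUL r3<-Mul1 // r0:Mul2,r1:3,r2:4,r3:Mul1,r4:6,r5:7
cycle 8: stall // r0:Mul2,r1:3,r2:4,r3:Mul1,r4:6,r5:7
cycle 9: stall // r0:Mul2,r1:3,r2:4,r3:Mul1,r4:6,r5:7
cycle 10: CDB Mul2=130; issue MUL r0<-Mul2 // r0:Mul2,r1:3,r2:4,r3:Mul1,r4:6,r5:7
cycle 11: issue ADD r3<-Add1 // r0:Mul2,r1:3,r2:4,r3:Add1,r4:6,r5:7
cycle 12: issue SUB r2<-Add2 // r0:Mul2,r1:3,r2:Add2,r3:Add1,r4:6,r5:7
cycle 13: issue ADD r2<-Add3 // r0:Mul2,r1:3,r2:Add3,r3:Add1,r4:6,r5:7
cycle 14: CDB Mul1=520; issue MUL r1<-Mul1 // r0:Mul2,r1:Mul1,r2:Add3,r3:Add1,r4:6,r5:7
cycle 15: CDB Mul2=16900 // r0:16900,r1:Mul1,r2:Add3,r3:Add1,r4:6,r5:7
cycle 16: - // r0:16900,r1:Mul1,r2:Add3,r3:Add1,r4:6,r5:7
cycle 17: CDB Add1=526 // r0:16900,r1:Mul1,r2:Add3,r3:526,r4:6,r5:7
cycle 18: - // r0:16900,r1:Mul1,r2:Add3,r3:526,r4:6,r5:7

STATUS = VALUE 526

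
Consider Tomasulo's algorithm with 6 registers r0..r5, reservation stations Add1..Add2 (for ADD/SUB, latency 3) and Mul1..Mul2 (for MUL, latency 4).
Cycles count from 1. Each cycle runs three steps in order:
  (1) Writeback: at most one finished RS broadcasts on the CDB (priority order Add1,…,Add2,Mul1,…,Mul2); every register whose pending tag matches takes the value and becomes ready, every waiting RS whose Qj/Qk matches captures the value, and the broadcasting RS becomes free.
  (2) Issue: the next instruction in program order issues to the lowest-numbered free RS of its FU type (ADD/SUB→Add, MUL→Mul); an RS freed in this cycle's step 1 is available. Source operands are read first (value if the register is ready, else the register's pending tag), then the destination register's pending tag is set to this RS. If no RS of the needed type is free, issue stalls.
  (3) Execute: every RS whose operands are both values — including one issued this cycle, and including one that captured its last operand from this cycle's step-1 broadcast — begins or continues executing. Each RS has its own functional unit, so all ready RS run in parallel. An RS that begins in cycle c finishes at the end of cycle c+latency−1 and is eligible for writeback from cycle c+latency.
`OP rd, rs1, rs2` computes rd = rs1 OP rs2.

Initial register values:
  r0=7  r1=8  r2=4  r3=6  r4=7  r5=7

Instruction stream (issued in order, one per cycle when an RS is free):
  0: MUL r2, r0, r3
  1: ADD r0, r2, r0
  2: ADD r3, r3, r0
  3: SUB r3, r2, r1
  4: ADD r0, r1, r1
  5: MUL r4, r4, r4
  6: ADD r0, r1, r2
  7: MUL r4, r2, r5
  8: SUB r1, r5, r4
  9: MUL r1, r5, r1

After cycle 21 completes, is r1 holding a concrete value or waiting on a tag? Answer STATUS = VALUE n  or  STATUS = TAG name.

STATUS = TAG Mul1

cycle 1: issue MUL r2<-Mul1 // r0:7,r1:8,r2:Mul1,r3:6,r4:7,r5:7
cycle 2: issue ADD r0<-Add1 // r0:Add1,r1:8,r2:Mul1,r3:6,r4:7,r5:7
cycle 3: issue ADD r3<-Add2 // r0:Add1,r1:8,r2:Mul1,r3:Add2,r4:7,r5:7
cycle 4: stall // r0:Add1,r1:8,r2:Mul1,r3:Add2,r4:7,r5:7
cycle 5: CDB Mul1=42; stall // r0:Add1,r1:8,r2:42,r3:Add2,r4:7,r5:7
cycle 6: stall // r0:Add1,r1:8,r2:42,r3:Add2,r4:7,r5:7
cycle 7: stall // r0:Add1,r1:8,r2:42,r3:Add2,r4:7,r5:7
cycle 8: CDB Add1=49; issue SUB r3<-Add1 // r0:49,r1:8,r2:42,r3:Add1,r4:7,r5:7
cycle 9: stall // r0:49,r1:8,r2:42,r3:Add1,r4:7,r5:7
cycle 10: stall // r0:49,r1:8,r2:42,r3:Add1,r4:7,r5:7
cycle 11: CDB Add1=34; issue ADD r0<-Add1 // r0:Add1,r1:8,r2:42,r3:34,r4:7,r5:7
cycle 12: CDB Add2=55; issue MUL r4<-Mul1 // r0:Add1,r1:8,r2:42,r3:34,r4:Mul1,r5:7
cycle 13: issue ADD r0<-Add2 // r0:Add2,r1:8,r2:42,r3:34,r4:Mul1,r5:7
cycle 14: CDB Add1=16; issue MUL r4<-Mul2 // r0:Add2,r1:8,r2:42,r3:34,r4:Mul2,r5:7
cycle 15: issue SUB r1<-Add1 // r0:Add2,r1:Add1,r2:42,r3:34,r4:Mul2,r5:7
cycle 16: CDB Add2=50; stall // r0:50,r1:Add1,r2:42,r3:34,r4:Mul2,r5:7
cycle 17: CDB Mul1=49; issue MUL r1<-Mul1 // r0:50,r1:Mul1,r2:42,r3:34,r4:Mul2,r5:7
cycle 18: CDB Mul2=294 // r0:50,r1:Mul1,r2:42,r3:34,r4:294,r5:7
cycle 19: - // r0:50,r1:Mul1,r2:42,r3:34,r4:294,r5:7
cycle 20: - // r0:50,r1:Mul1,r2:42,r3:34,r4:294,r5:7
cycle 21: CDB Add1=-287 // r0:50,r1:Mul1,r2:42,r3:34,r4:294,r5:7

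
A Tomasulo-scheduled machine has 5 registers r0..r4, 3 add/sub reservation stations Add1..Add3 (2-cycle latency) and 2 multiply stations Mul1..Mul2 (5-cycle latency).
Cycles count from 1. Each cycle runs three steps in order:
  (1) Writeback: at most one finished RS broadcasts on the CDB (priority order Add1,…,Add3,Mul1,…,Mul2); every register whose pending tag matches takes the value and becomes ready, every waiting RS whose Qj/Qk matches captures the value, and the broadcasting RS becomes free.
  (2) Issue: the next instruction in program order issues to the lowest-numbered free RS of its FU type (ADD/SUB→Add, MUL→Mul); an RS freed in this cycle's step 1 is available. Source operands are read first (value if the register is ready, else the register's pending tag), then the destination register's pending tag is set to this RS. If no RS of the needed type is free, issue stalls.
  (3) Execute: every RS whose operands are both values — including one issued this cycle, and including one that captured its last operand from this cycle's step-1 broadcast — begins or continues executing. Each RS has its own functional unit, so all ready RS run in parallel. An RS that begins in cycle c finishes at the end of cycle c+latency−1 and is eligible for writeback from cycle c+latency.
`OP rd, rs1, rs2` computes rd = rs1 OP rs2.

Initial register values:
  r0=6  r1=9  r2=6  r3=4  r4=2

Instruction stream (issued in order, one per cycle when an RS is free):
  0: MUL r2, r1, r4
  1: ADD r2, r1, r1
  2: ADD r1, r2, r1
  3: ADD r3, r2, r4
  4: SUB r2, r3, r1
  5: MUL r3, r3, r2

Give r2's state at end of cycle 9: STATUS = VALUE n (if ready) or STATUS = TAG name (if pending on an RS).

cycle 1: issue MUL r2<-Mul1 // r0:6,r1:9,r2:Mul1,r3:4,r4:2
cycle 2: issue ADD r2<-Add1 // r0:6,r1:9,r2:Add1,r3:4,r4:2
cycle 3: issue ADD r1<-Add2 // r0:6,r1:Add2,r2:Add1,r3:4,r4:2
cycle 4: CDB Add1=18; issue ADD r3<-Add1 // r0:6,r1:Add2,r2:18,r3:Add1,r4:2
cycle 5: issue SUB r2<-Add3 // r0:6,r1:Add2,r2:Add3,r3:Add1,r4:2
cycle 6: CDB Add1=20; issue MUL r3<-Mul2 // r0:6,r1:Add2,r2:Add3,r3:Mul2,r4:2
cycle 7: CDB Add2=27 // r0:6,r1:27,r2:Add3,r3:Mul2,r4:2
cycle 8: CDB Mul1=18 // r0:6,r1:27,r2:Add3,r3:Mul2,r4:2
cycle 9: CDB Add3=-7 // r0:6,r1:27,r2:-7,r3:Mul2,r4:2

STATUS = VALUE -7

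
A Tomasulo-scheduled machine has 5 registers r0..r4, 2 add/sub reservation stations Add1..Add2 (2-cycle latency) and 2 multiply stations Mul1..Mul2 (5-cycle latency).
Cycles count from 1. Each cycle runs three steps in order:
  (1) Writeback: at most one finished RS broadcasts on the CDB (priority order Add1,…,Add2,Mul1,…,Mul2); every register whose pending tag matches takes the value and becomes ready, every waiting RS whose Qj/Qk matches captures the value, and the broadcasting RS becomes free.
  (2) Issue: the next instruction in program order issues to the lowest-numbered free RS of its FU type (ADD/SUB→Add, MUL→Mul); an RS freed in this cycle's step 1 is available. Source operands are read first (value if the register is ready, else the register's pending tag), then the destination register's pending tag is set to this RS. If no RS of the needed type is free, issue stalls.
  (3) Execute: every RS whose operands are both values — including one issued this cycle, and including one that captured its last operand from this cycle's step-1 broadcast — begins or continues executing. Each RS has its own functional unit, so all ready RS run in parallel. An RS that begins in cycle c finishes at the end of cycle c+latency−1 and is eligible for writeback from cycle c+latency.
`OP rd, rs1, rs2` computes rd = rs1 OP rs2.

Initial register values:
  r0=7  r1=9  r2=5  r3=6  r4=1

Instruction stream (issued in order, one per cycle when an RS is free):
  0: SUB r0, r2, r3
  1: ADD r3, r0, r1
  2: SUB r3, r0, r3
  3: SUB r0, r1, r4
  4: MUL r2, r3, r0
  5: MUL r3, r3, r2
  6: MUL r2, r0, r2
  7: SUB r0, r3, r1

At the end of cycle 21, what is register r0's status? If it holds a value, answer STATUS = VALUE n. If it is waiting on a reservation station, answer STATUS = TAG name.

c1: issue SUB r0<-Add1 | r0:Add1,r1:9,r2:5,r3:6,r4:1
c2: issue ADD r3<-Add2 | r0:Add1,r1:9,r2:5,r3:Add2,r4:1
c3: CDB Add1=-1; issue SUB r3<-Add1 | r0:-1,r1:9,r2:5,r3:Add1,r4:1
c4: stall | r0:-1,r1:9,r2:5,r3:Add1,r4:1
c5: CDB Add2=8; issue SUB r0<-Add2 | r0:Add2,r1:9,r2:5,r3:Add1,r4:1
c6: issue MUL r2<-Mul1 | r0:Add2,r1:9,r2:Mul1,r3:Add1,r4:1
c7: CDB Add1=-9; issue MUL r3<-Mul2 | r0:Add2,r1:9,r2:Mul1,r3:Mul2,r4:1
c8: CDB Add2=8; stall | r0:8,r1:9,r2:Mul1,r3:Mul2,r4:1
c9: stall | r0:8,r1:9,r2:Mul1,r3:Mul2,r4:1
c10: stall | r0:8,r1:9,r2:Mul1,r3:Mul2,r4:1
c11: stall | r0:8,r1:9,r2:Mul1,r3:Mul2,r4:1
c12: stall | r0:8,r1:9,r2:Mul1,r3:Mul2,r4:1
c13: CDB Mul1=-72; issue MUL r2<-Mul1 | r0:8,r1:9,r2:Mul1,r3:Mul2,r4:1
c14: issue SUB r0<-Add1 | r0:Add1,r1:9,r2:Mul1,r3:Mul2,r4:1
c15: - | r0:Add1,r1:9,r2:Mul1,r3:Mul2,r4:1
c16: - | r0:Add1,r1:9,r2:Mul1,r3:Mul2,r4:1
c17: - | r0:Add1,r1:9,r2:Mul1,r3:Mul2,r4:1
c18: CDB Mul1=-576 | r0:Add1,r1:9,r2:-576,r3:Mul2,r4:1
c19: CDB Mul2=648 | r0:Add1,r1:9,r2:-576,r3:648,r4:1
c20: - | r0:Add1,r1:9,r2:-576,r3:648,r4:1
c21: CDB Add1=639 | r0:639,r1:9,r2:-576,r3:648,r4:1

STATUS = VALUE 639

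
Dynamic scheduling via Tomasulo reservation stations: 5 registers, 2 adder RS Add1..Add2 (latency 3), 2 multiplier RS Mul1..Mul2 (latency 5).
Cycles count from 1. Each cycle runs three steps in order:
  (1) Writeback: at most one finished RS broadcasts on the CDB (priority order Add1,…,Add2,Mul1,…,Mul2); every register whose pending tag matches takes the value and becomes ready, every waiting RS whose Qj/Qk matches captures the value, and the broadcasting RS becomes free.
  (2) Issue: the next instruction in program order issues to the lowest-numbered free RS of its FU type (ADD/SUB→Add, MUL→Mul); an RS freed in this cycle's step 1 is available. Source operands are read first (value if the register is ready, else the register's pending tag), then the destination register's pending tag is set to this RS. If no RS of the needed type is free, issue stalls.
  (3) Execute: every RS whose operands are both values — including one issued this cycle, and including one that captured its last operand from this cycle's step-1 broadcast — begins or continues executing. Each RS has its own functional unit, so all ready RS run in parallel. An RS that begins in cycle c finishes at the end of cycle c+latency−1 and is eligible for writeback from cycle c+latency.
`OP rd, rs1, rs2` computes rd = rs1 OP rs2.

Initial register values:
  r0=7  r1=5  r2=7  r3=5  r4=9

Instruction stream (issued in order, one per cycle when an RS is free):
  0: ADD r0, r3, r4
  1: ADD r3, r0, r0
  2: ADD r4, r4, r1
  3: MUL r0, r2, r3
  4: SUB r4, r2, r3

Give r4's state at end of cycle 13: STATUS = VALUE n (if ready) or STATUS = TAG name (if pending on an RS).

cycle 1: issue ADD r0<-Add1 // r0:Add1,r1:5,r2:7,r3:5,r4:9
cycle 2: issue ADD r3<-Add2 // r0:Add1,r1:5,r2:7,r3:Add2,r4:9
cycle 3: stall // r0:Add1,r1:5,r2:7,r3:Add2,r4:9
cycle 4: CDB Add1=14; issue ADD r4<-Add1 // r0:14,r1:5,r2:7,r3:Add2,r4:Add1
cycle 5: issue MUL r0<-Mul1 // r0:Mul1,r1:5,r2:7,r3:Add2,r4:Add1
cycle 6: stall // r0:Mul1,r1:5,r2:7,r3:Add2,r4:Add1
cycle 7: CDB Add1=14; issue SUB r4<-Add1 // r0:Mul1,r1:5,r2:7,r3:Add2,r4:Add1
cycle 8: CDB Add2=28 // r0:Mul1,r1:5,r2:7,r3:28,r4:Add1
cycle 9: - // r0:Mul1,r1:5,r2:7,r3:28,r4:Add1
cycle 10: - // r0:Mul1,r1:5,r2:7,r3:28,r4:Add1
cycle 11: CDB Add1=-21 // r0:Mul1,r1:5,r2:7,r3:28,r4:-21
cycle 12: - // r0:Mul1,r1:5,r2:7,r3:28,r4:-21
cycle 13: CDB Mul1=196 // r0:196,r1:5,r2:7,r3:28,r4:-21

STATUS = VALUE -21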